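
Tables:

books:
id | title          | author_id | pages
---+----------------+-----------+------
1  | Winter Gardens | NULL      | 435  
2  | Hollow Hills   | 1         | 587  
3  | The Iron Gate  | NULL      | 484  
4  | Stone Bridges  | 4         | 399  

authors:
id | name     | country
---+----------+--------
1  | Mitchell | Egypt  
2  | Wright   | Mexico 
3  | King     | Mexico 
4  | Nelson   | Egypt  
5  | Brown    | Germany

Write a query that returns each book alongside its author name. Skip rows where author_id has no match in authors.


INNER JOIN keeps only books rows whose author_id matches an id in authors. Walk through each book:
  - book 1 (Winter Gardens): author_id=NULL, no match -> dropped
  - book 2 (Hollow Hills): author_id=1 -> matches Mitchell
  - book 3 (The Iron Gate): author_id=NULL, no match -> dropped
  - book 4 (Stone Bridges): author_id=4 -> matches Nelson
So 2 of 4 rows are dropped.

SQL:
SELECT a.title, b.name AS author
FROM books a
INNER JOIN authors b ON a.author_id = b.id

Result:
title         | author  
--------------+---------
Hollow Hills  | Mitchell
Stone Bridges | Nelson  


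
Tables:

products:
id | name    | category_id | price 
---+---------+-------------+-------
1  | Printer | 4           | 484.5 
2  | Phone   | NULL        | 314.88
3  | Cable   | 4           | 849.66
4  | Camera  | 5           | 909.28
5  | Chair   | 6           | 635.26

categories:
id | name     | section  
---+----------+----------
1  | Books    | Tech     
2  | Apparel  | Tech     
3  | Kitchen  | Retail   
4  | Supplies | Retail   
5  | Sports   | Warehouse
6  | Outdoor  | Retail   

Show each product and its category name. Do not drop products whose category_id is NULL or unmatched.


LEFT JOIN keeps every row from products (the left table); where category_id has no match in categories, the category columns become NULL. Walk through each product:
  - product 1 (Printer): category_id=4 -> matches Supplies
  - product 2 (Phone): category_id=NULL, no match -> kept with NULL
  - product 3 (Cable): category_id=4 -> matches Supplies
  - product 4 (Camera): category_id=5 -> matches Sports
  - product 5 (Chair): category_id=6 -> matches Outdoor
All 5 rows appear; 1 has NULL category.

SQL:
SELECT a.name, b.name AS category
FROM products a
LEFT JOIN categories b ON a.category_id = b.id

Result:
name    | category
--------+---------
Printer | Supplies
Phone   | NULL    
Cable   | Supplies
Camera  | Sports  
Chair   | Outdoor 


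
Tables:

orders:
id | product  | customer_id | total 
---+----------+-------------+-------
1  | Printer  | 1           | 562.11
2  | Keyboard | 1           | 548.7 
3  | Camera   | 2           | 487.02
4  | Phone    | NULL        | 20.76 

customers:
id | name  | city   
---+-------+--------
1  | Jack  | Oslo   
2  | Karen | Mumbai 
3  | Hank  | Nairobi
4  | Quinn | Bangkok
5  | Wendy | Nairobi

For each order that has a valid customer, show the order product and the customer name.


INNER JOIN keeps only orders rows whose customer_id matches an id in customers. Walk through each order:
  - order 1 (Printer): customer_id=1 -> matches Jack
  - order 2 (Keyboard): customer_id=1 -> matches Jack
  - order 3 (Camera): customer_id=2 -> matches Karen
  - order 4 (Phone): customer_id=NULL, no match -> dropped
So 1 of 4 rows is dropped.

SQL:
SELECT a.product, b.name AS customer
FROM orders a
INNER JOIN customers b ON a.customer_id = b.id

Result:
product  | customer
---------+---------
Printer  | Jack    
Keyboard | Jack    
Camera   | Karen   


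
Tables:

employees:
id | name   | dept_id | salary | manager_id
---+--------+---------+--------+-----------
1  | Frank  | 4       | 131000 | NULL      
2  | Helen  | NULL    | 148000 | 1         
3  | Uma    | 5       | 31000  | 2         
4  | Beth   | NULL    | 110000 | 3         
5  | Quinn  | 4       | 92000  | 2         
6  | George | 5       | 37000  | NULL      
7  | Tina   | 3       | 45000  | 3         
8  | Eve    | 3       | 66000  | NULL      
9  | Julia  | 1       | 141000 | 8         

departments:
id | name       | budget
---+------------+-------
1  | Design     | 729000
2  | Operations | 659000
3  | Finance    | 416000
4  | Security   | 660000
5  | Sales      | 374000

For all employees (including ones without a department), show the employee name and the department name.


LEFT JOIN keeps every row from employees (the left table); where dept_id has no match in departments, the department columns become NULL. Walk through each employee:
  - employee 1 (Frank): dept_id=4 -> matches Security
  - employee 2 (Helen): dept_id=NULL, no match -> kept with NULL
  - employee 3 (Uma): dept_id=5 -> matches Sales
  - employee 4 (Beth): dept_id=NULL, no match -> kept with NULL
  - employee 5 (Quinn): dept_id=4 -> matches Security
  - employee 6 (George): dept_id=5 -> matches Sales
  - employee 7 (Tina): dept_id=3 -> matches Finance
  - employee 8 (Eve): dept_id=3 -> matches Finance
  - employee 9 (Julia): dept_id=1 -> matches Design
All 9 rows appear; 2 have NULL department.

SQL:
SELECT a.name, b.name AS department
FROM employees a
LEFT JOIN departments b ON a.dept_id = b.id

Result:
name   | department
-------+-----------
Frank  | Security  
Helen  | NULL      
Uma    | Sales     
Beth   | NULL      
Quinn  | Security  
George | Sales     
Tina   | Finance   
Eve    | Finance   
Julia  | Design    


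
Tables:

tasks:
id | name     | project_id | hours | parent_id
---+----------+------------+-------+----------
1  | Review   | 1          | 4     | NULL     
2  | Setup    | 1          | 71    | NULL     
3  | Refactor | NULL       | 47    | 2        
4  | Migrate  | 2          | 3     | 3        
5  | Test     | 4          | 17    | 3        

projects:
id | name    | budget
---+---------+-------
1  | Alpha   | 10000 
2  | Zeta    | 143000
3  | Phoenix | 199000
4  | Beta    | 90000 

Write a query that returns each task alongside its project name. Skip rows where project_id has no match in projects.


INNER JOIN keeps only tasks rows whose project_id matches an id in projects. Walk through each task:
  - task 1 (Review): project_id=1 -> matches Alpha
  - task 2 (Setup): project_id=1 -> matches Alpha
  - task 3 (Refactor): project_id=NULL, no match -> dropped
  - task 4 (Migrate): project_id=2 -> matches Zeta
  - task 5 (Test): project_id=4 -> matches Beta
So 1 of 5 rows is dropped.

SQL:
SELECT a.name, b.name AS project
FROM tasks a
INNER JOIN projects b ON a.project_id = b.id

Result:
name    | project
--------+--------
Review  | Alpha  
Setup   | Alpha  
Migrate | Zeta   
Test    | Beta   


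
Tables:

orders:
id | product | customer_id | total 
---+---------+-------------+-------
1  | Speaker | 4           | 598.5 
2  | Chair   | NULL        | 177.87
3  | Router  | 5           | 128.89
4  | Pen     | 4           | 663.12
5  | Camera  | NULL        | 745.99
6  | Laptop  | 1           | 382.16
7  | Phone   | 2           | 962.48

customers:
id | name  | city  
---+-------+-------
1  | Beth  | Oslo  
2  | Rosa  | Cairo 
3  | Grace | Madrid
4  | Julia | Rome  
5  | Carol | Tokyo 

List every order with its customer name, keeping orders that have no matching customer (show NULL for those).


LEFT JOIN keeps every row from orders (the left table); where customer_id has no match in customers, the customer columns become NULL. Walk through each order:
  - order 1 (Speaker): customer_id=4 -> matches Julia
  - order 2 (Chair): customer_id=NULL, no match -> kept with NULL
  - order 3 (Router): customer_id=5 -> matches Carol
  - order 4 (Pen): customer_id=4 -> matches Julia
  - order 5 (Camera): customer_id=NULL, no match -> kept with NULL
  - order 6 (Laptop): customer_id=1 -> matches Beth
  - order 7 (Phone): customer_id=2 -> matches Rosa
All 7 rows appear; 2 have NULL customer.

SQL:
SELECT a.product, b.name AS customer
FROM orders a
LEFT JOIN customers b ON a.customer_id = b.id

Result:
product | customer
--------+---------
Speaker | Julia   
Chair   | NULL    
Router  | Carol   
Pen     | Julia   
Camera  | NULL    
Laptop  | Beth    
Phone   | Rosa    


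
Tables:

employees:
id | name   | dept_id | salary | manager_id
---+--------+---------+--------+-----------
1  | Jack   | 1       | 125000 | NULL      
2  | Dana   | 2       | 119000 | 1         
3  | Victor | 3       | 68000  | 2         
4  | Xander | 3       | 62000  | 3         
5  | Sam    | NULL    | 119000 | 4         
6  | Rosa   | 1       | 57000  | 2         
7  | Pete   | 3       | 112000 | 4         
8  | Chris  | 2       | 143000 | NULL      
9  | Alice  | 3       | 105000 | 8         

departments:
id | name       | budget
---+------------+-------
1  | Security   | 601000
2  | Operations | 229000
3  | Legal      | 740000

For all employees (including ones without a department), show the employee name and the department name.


LEFT JOIN keeps every row from employees (the left table); where dept_id has no match in departments, the department columns become NULL. Walk through each employee:
  - employee 1 (Jack): dept_id=1 -> matches Security
  - employee 2 (Dana): dept_id=2 -> matches Operations
  - employee 3 (Victor): dept_id=3 -> matches Legal
  - employee 4 (Xander): dept_id=3 -> matches Legal
  - employee 5 (Sam): dept_id=NULL, no match -> kept with NULL
  - employee 6 (Rosa): dept_id=1 -> matches Security
  - employee 7 (Pete): dept_id=3 -> matches Legal
  - employee 8 (Chris): dept_id=2 -> matches Operations
  - employee 9 (Alice): dept_id=3 -> matches Legal
All 9 rows appear; 1 has NULL department.

SQL:
SELECT a.name, b.name AS department
FROM employees a
LEFT JOIN departments b ON a.dept_id = b.id

Result:
name   | department
-------+-----------
Jack   | Security  
Dana   | Operations
Victor | Legal     
Xander | Legal     
Sam    | NULL      
Rosa   | Security  
Pete   | Legal     
Chris  | Operations
Alice  | Legal     


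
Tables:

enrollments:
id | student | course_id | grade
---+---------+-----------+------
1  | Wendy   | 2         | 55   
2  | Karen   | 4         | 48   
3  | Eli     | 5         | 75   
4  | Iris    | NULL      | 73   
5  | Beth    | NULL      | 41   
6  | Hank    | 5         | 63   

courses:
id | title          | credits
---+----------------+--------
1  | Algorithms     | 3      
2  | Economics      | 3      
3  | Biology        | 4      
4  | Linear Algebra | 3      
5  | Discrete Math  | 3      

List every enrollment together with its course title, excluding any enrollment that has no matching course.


INNER JOIN keeps only enrollments rows whose course_id matches an id in courses. Walk through each enrollment:
  - enrollment 1 (Wendy): course_id=2 -> matches Economics
  - enrollment 2 (Karen): course_id=4 -> matches Linear Algebra
  - enrollment 3 (Eli): course_id=5 -> matches Discrete Math
  - enrollment 4 (Iris): course_id=NULL, no match -> dropped
  - enrollment 5 (Beth): course_id=NULL, no match -> dropped
  - enrollment 6 (Hank): course_id=5 -> matches Discrete Math
So 2 of 6 rows are dropped.

SQL:
SELECT a.student, b.title AS course
FROM enrollments a
INNER JOIN courses b ON a.course_id = b.id

Result:
student | course        
--------+---------------
Wendy   | Economics     
Karen   | Linear Algebra
Eli     | Discrete Math 
Hank    | Discrete Math 


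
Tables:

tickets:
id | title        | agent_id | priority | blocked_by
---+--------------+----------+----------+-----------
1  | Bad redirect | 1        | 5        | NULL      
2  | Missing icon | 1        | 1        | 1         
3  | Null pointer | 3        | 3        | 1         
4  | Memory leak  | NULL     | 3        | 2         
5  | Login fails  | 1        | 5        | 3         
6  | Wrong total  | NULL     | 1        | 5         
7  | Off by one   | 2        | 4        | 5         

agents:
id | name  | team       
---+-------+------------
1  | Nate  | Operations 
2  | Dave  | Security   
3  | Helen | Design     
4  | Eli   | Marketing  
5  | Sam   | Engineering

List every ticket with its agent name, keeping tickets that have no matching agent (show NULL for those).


LEFT JOIN keeps every row from tickets (the left table); where agent_id has no match in agents, the agent columns become NULL. Walk through each ticket:
  - ticket 1 (Bad redirect): agent_id=1 -> matches Nate
  - ticket 2 (Missing icon): agent_id=1 -> matches Nate
  - ticket 3 (Null pointer): agent_id=3 -> matches Helen
  - ticket 4 (Memory leak): agent_id=NULL, no match -> kept with NULL
  - ticket 5 (Login fails): agent_id=1 -> matches Nate
  - ticket 6 (Wrong total): agent_id=NULL, no match -> kept with NULL
  - ticket 7 (Off by one): agent_id=2 -> matches Dave
All 7 rows appear; 2 have NULL agent.

SQL:
SELECT a.title, b.name AS agent
FROM tickets a
LEFT JOIN agents b ON a.agent_id = b.id

Result:
title        | agent
-------------+------
Bad redirect | Nate 
Missing icon | Nate 
Null pointer | Helen
Memory leak  | NULL 
Login fails  | Nate 
Wrong total  | NULL 
Off by one   | Dave 


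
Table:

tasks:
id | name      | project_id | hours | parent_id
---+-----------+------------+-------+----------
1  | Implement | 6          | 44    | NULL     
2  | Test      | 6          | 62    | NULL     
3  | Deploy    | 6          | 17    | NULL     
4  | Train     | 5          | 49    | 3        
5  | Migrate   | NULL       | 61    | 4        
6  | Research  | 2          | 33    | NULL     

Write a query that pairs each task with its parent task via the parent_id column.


This is a self-join: tasks is joined to a second copy of itself, matching each row's parent_id to another row's id. Use LEFT JOIN so rows with parent_id=NULL are kept.
  - task 1 (Implement): parent_id=NULL -> NULL
  - task 2 (Test): parent_id=NULL -> NULL
  - task 3 (Deploy): parent_id=NULL -> NULL
  - task 4 (Train): parent_id=3 -> Deploy
  - task 5 (Migrate): parent_id=4 -> Train
  - task 6 (Research): parent_id=NULL -> NULL

SQL:
SELECT a.name AS item, b.name AS parent
FROM tasks a
LEFT JOIN tasks b ON a.parent_id = b.id

Result:
item      | parent
----------+-------
Implement | NULL  
Test      | NULL  
Deploy    | NULL  
Train     | Deploy
Migrate   | Train 
Research  | NULL  


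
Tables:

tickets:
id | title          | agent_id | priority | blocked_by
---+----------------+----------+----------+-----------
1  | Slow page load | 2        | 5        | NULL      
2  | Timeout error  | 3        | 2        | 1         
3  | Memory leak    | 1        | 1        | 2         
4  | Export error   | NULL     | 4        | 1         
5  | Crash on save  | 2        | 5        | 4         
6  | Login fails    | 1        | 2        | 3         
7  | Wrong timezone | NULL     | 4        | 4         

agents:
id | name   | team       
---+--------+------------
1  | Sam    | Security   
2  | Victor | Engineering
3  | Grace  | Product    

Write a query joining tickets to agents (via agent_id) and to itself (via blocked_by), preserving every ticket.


Two LEFT JOINs from the same base table tickets: one to agents via agent_id, one to tickets itself via blocked_by. Both are LEFT so every ticket is preserved.
Match against agents:
  - ticket 1 (Slow page load): agent_id=2 -> matches Victor
  - ticket 2 (Timeout error): agent_id=3 -> matches Grace
  - ticket 3 (Memory leak): agent_id=1 -> matches Sam
  - ticket 4 (Export error): agent_id=NULL, no match -> kept with NULL
  - ticket 5 (Crash on save): agent_id=2 -> matches Victor
  - ticket 6 (Login fails): agent_id=1 -> matches Sam
  - ticket 7 (Wrong timezone): agent_id=NULL, no match -> kept with NULL
Match against tickets (self):
  - ticket 1 (Slow page load): blocked_by=NULL -> NULL
  - ticket 2 (Timeout error): blocked_by=1 -> Slow page load
  - ticket 3 (Memory leak): blocked_by=2 -> Timeout error
  - ticket 4 (Export error): blocked_by=1 -> Slow page load
  - ticket 5 (Crash on save): blocked_by=4 -> Export error
  - ticket 6 (Login fails): blocked_by=3 -> Memory leak
  - ticket 7 (Wrong timezone): blocked_by=4 -> Export error

SQL:
SELECT a.title, b.name AS agent, c.title AS blocked_by
FROM tickets a
LEFT JOIN agents b ON a.agent_id = b.id
LEFT JOIN tickets c ON a.blocked_by = c.id

Result:
title          | agent  | blocked_by    
---------------+--------+---------------
Slow page load | Victor | NULL          
Timeout error  | Grace  | Slow page load
Memory leak    | Sam    | Timeout error 
Export error   | NULL   | Slow page load
Crash on save  | Victor | Export error  
Login fails    | Sam    | Memory leak   
Wrong timezone | NULL   | Export error  


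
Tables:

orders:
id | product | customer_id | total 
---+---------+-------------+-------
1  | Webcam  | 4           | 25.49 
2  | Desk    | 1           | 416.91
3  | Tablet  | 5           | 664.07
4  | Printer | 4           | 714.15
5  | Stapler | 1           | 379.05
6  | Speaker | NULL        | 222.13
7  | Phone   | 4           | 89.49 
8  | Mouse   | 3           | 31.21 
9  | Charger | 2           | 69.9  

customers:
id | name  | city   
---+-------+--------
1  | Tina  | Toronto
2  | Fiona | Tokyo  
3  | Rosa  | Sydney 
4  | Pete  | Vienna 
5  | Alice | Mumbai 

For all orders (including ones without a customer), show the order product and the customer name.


LEFT JOIN keeps every row from orders (the left table); where customer_id has no match in customers, the customer columns become NULL. Walk through each order:
  - order 1 (Webcam): customer_id=4 -> matches Pete
  - order 2 (Desk): customer_id=1 -> matches Tina
  - order 3 (Tablet): customer_id=5 -> matches Alice
  - order 4 (Printer): customer_id=4 -> matches Pete
  - order 5 (Stapler): customer_id=1 -> matches Tina
  - order 6 (Speaker): customer_id=NULL, no match -> kept with NULL
  - order 7 (Phone): customer_id=4 -> matches Pete
  - order 8 (Mouse): customer_id=3 -> matches Rosa
  - order 9 (Charger): customer_id=2 -> matches Fiona
All 9 rows appear; 1 has NULL customer.

SQL:
SELECT a.product, b.name AS customer
FROM orders a
LEFT JOIN customers b ON a.customer_id = b.id

Result:
product | customer
--------+---------
Webcam  | Pete    
Desk    | Tina    
Tablet  | Alice   
Printer | Pete    
Stapler | Tina    
Speaker | NULL    
Phone   | Pete    
Mouse   | Rosa    
Charger | Fiona   


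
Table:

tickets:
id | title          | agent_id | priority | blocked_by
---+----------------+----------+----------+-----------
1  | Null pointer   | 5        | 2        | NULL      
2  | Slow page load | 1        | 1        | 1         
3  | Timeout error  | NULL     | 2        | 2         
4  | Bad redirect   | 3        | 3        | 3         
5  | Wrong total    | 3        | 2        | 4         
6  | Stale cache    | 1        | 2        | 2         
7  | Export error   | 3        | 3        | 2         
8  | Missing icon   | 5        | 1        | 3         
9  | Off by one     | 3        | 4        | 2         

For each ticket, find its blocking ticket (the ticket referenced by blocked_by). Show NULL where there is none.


This is a self-join: tickets is joined to a second copy of itself, matching each row's blocked_by to another row's id. Use LEFT JOIN so rows with blocked_by=NULL are kept.
  - ticket 1 (Null pointer): blocked_by=NULL -> NULL
  - ticket 2 (Slow page load): blocked_by=1 -> Null pointer
  - ticket 3 (Timeout error): blocked_by=2 -> Slow page load
  - ticket 4 (Bad redirect): blocked_by=3 -> Timeout error
  - ticket 5 (Wrong total): blocked_by=4 -> Bad redirect
  - ticket 6 (Stale cache): blocked_by=2 -> Slow page load
  - ticket 7 (Export error): blocked_by=2 -> Slow page load
  - ticket 8 (Missing icon): blocked_by=3 -> Timeout error
  - ticket 9 (Off by one): blocked_by=2 -> Slow page load

SQL:
SELECT a.title AS item, b.title AS blocked_by
FROM tickets a
LEFT JOIN tickets b ON a.blocked_by = b.id

Result:
item           | blocked_by    
---------------+---------------
Null pointer   | NULL          
Slow page load | Null pointer  
Timeout error  | Slow page load
Bad redirect   | Timeout error 
Wrong total    | Bad redirect  
Stale cache    | Slow page load
Export error   | Slow page load
Missing icon   | Timeout error 
Off by one     | Slow page load


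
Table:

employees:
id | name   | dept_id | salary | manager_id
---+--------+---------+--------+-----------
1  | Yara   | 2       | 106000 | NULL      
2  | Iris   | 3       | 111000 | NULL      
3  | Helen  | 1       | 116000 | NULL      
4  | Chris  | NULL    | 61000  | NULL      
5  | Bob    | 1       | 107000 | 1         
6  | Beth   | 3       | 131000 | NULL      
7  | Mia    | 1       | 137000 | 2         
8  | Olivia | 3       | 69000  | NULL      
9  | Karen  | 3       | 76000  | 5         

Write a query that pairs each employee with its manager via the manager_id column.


This is a self-join: employees is joined to a second copy of itself, matching each row's manager_id to another row's id. Use LEFT JOIN so rows with manager_id=NULL are kept.
  - employee 1 (Yara): manager_id=NULL -> NULL
  - employee 2 (Iris): manager_id=NULL -> NULL
  - employee 3 (Helen): manager_id=NULL -> NULL
  - employee 4 (Chris): manager_id=NULL -> NULL
  - employee 5 (Bob): manager_id=1 -> Yara
  - employee 6 (Beth): manager_id=NULL -> NULL
  - employee 7 (Mia): manager_id=2 -> Iris
  - employee 8 (Olivia): manager_id=NULL -> NULL
  - employee 9 (Karen): manager_id=5 -> Bob

SQL:
SELECT a.name AS item, b.name AS manager
FROM employees a
LEFT JOIN employees b ON a.manager_id = b.id

Result:
item   | manager
-------+--------
Yara   | NULL   
Iris   | NULL   
Helen  | NULL   
Chris  | NULL   
Bob    | Yara   
Beth   | NULL   
Mia    | Iris   
Olivia | NULL   
Karen  | Bob    


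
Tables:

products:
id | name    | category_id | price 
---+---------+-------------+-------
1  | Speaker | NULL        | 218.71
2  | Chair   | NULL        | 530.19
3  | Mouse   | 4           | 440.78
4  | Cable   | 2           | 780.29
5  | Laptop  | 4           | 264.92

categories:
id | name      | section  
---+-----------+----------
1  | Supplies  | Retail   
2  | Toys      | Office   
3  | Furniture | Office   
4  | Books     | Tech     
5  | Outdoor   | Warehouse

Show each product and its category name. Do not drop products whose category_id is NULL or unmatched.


LEFT JOIN keeps every row from products (the left table); where category_id has no match in categories, the category columns become NULL. Walk through each product:
  - product 1 (Speaker): category_id=NULL, no match -> kept with NULL
  - product 2 (Chair): category_id=NULL, no match -> kept with NULL
  - product 3 (Mouse): category_id=4 -> matches Books
  - product 4 (Cable): category_id=2 -> matches Toys
  - product 5 (Laptop): category_id=4 -> matches Books
All 5 rows appear; 2 have NULL category.

SQL:
SELECT a.name, b.name AS category
FROM products a
LEFT JOIN categories b ON a.category_id = b.id

Result:
name    | category
--------+---------
Speaker | NULL    
Chair   | NULL    
Mouse   | Books   
Cable   | Toys    
Laptop  | Books   


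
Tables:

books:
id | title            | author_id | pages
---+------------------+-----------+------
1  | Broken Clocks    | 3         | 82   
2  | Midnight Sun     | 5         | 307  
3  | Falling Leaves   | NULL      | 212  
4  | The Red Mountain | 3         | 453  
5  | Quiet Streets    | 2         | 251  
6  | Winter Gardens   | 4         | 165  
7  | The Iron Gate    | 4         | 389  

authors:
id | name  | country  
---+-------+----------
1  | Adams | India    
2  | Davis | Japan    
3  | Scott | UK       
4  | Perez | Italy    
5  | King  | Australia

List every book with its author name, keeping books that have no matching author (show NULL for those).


LEFT JOIN keeps every row from books (the left table); where author_id has no match in authors, the author columns become NULL. Walk through each book:
  - book 1 (Broken Clocks): author_id=3 -> matches Scott
  - book 2 (Midnight Sun): author_id=5 -> matches King
  - book 3 (Falling Leaves): author_id=NULL, no match -> kept with NULL
  - book 4 (The Red Mountain): author_id=3 -> matches Scott
  - book 5 (Quiet Streets): author_id=2 -> matches Davis
  - book 6 (Winter Gardens): author_id=4 -> matches Perez
  - book 7 (The Iron Gate): author_id=4 -> matches Perez
All 7 rows appear; 1 has NULL author.

SQL:
SELECT a.title, b.name AS author
FROM books a
LEFT JOIN authors b ON a.author_id = b.id

Result:
title            | author
-----------------+-------
Broken Clocks    | Scott 
Midnight Sun     | King  
Falling Leaves   | NULL  
The Red Mountain | Scott 
Quiet Streets    | Davis 
Winter Gardens   | Perez 
The Iron Gate    | Perez 


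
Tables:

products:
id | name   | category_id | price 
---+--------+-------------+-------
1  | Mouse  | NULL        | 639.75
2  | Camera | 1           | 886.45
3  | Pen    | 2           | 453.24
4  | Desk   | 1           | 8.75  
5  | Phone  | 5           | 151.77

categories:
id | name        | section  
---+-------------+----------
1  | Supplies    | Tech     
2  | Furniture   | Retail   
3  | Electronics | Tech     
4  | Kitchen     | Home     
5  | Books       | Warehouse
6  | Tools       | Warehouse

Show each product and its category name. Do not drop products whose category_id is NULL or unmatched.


LEFT JOIN keeps every row from products (the left table); where category_id has no match in categories, the category columns become NULL. Walk through each product:
  - product 1 (Mouse): category_id=NULL, no match -> kept with NULL
  - product 2 (Camera): category_id=1 -> matches Supplies
  - product 3 (Pen): category_id=2 -> matches Furniture
  - product 4 (Desk): category_id=1 -> matches Supplies
  - product 5 (Phone): category_id=5 -> matches Books
All 5 rows appear; 1 has NULL category.

SQL:
SELECT a.name, b.name AS category
FROM products a
LEFT JOIN categories b ON a.category_id = b.id

Result:
name   | category 
-------+----------
Mouse  | NULL     
Camera | Supplies 
Pen    | Furniture
Desk   | Supplies 
Phone  | Books    


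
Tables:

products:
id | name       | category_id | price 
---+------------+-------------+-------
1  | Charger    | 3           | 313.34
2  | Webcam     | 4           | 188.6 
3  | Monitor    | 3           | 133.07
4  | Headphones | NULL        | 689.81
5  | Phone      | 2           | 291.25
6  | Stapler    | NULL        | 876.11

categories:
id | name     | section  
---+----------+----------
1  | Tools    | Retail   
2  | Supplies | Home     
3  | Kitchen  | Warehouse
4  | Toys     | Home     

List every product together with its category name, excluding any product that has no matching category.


INNER JOIN keeps only products rows whose category_id matches an id in categories. Walk through each product:
  - product 1 (Charger): category_id=3 -> matches Kitchen
  - product 2 (Webcam): category_id=4 -> matches Toys
  - product 3 (Monitor): category_id=3 -> matches Kitchen
  - product 4 (Headphones): category_id=NULL, no match -> dropped
  - product 5 (Phone): category_id=2 -> matches Supplies
  - product 6 (Stapler): category_id=NULL, no match -> dropped
So 2 of 6 rows are dropped.

SQL:
SELECT a.name, b.name AS category
FROM products a
INNER JOIN categories b ON a.category_id = b.id

Result:
name    | category
--------+---------
Charger | Kitchen 
Webcam  | Toys    
Monitor | Kitchen 
Phone   | Supplies


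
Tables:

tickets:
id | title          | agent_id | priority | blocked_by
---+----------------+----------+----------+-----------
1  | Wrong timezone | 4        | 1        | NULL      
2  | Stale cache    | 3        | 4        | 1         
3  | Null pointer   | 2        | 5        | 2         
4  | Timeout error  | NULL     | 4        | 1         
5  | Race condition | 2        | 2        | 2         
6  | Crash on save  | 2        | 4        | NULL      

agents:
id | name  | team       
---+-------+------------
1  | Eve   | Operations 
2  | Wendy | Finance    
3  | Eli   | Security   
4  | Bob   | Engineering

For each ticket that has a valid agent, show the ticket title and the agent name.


INNER JOIN keeps only tickets rows whose agent_id matches an id in agents. Walk through each ticket:
  - ticket 1 (Wrong timezone): agent_id=4 -> matches Bob
  - ticket 2 (Stale cache): agent_id=3 -> matches Eli
  - ticket 3 (Null pointer): agent_id=2 -> matches Wendy
  - ticket 4 (Timeout error): agent_id=NULL, no match -> dropped
  - ticket 5 (Race condition): agent_id=2 -> matches Wendy
  - ticket 6 (Crash on save): agent_id=2 -> matches Wendy
So 1 of 6 rows is dropped.

SQL:
SELECT a.title, b.name AS agent
FROM tickets a
INNER JOIN agents b ON a.agent_id = b.id

Result:
title          | agent
---------------+------
Wrong timezone | Bob  
Stale cache    | Eli  
Null pointer   | Wendy
Race condition | Wendy
Crash on save  | Wendy


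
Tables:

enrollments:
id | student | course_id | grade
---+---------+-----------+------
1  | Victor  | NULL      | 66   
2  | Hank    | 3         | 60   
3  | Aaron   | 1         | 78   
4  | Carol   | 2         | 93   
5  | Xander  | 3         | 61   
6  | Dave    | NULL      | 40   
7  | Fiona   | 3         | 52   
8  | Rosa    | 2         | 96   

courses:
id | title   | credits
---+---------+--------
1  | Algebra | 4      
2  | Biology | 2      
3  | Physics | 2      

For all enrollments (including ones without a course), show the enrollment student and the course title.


LEFT JOIN keeps every row from enrollments (the left table); where course_id has no match in courses, the course columns become NULL. Walk through each enrollment:
  - enrollment 1 (Victor): course_id=NULL, no match -> kept with NULL
  - enrollment 2 (Hank): course_id=3 -> matches Physics
  - enrollment 3 (Aaron): course_id=1 -> matches Algebra
  - enrollment 4 (Carol): course_id=2 -> matches Biology
  - enrollment 5 (Xander): course_id=3 -> matches Physics
  - enrollment 6 (Dave): course_id=NULL, no match -> kept with NULL
  - enrollment 7 (Fiona): course_id=3 -> matches Physics
  - enrollment 8 (Rosa): course_id=2 -> matches Biology
All 8 rows appear; 2 have NULL course.

SQL:
SELECT a.student, b.title AS course
FROM enrollments a
LEFT JOIN courses b ON a.course_id = b.id

Result:
student | course 
--------+--------
Victor  | NULL   
Hank    | Physics
Aaron   | Algebra
Carol   | Biology
Xander  | Physics
Dave    | NULL   
Fiona   | Physics
Rosa    | Biology


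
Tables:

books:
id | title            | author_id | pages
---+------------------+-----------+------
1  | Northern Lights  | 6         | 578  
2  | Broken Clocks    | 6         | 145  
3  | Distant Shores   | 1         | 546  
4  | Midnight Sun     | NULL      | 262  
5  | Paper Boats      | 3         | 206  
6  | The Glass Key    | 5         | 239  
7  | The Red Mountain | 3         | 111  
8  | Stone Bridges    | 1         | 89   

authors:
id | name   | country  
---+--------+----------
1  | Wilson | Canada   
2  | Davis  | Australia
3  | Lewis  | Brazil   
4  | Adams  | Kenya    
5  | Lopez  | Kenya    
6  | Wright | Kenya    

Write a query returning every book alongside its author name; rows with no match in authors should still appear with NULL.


LEFT JOIN keeps every row from books (the left table); where author_id has no match in authors, the author columns become NULL. Walk through each book:
  - book 1 (Northern Lights): author_id=6 -> matches Wright
  - book 2 (Broken Clocks): author_id=6 -> matches Wright
  - book 3 (Distant Shores): author_id=1 -> matches Wilson
  - book 4 (Midnight Sun): author_id=NULL, no match -> kept with NULL
  - book 5 (Paper Boats): author_id=3 -> matches Lewis
  - book 6 (The Glass Key): author_id=5 -> matches Lopez
  - book 7 (The Red Mountain): author_id=3 -> matches Lewis
  - book 8 (Stone Bridges): author_id=1 -> matches Wilson
All 8 rows appear; 1 has NULL author.

SQL:
SELECT a.title, b.name AS author
FROM books a
LEFT JOIN authors b ON a.author_id = b.id

Result:
title            | author
-----------------+-------
Northern Lights  | Wright
Broken Clocks    | Wright
Distant Shores   | Wilson
Midnight Sun     | NULL  
Paper Boats      | Lewis 
The Glass Key    | Lopez 
The Red Mountain | Lewis 
Stone Bridges    | Wilson


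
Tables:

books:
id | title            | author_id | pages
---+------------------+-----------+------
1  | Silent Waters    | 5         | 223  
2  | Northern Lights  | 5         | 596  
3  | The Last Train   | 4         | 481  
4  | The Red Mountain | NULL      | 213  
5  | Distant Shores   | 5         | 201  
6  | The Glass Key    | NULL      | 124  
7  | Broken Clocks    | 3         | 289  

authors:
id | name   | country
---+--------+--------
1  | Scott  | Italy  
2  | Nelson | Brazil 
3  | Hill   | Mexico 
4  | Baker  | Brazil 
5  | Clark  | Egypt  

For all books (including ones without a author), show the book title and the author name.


LEFT JOIN keeps every row from books (the left table); where author_id has no match in authors, the author columns become NULL. Walk through each book:
  - book 1 (Silent Waters): author_id=5 -> matches Clark
  - book 2 (Northern Lights): author_id=5 -> matches Clark
  - book 3 (The Last Train): author_id=4 -> matches Baker
  - book 4 (The Red Mountain): author_id=NULL, no match -> kept with NULL
  - book 5 (Distant Shores): author_id=5 -> matches Clark
  - book 6 (The Glass Key): author_id=NULL, no match -> kept with NULL
  - book 7 (Broken Clocks): author_id=3 -> matches Hill
All 7 rows appear; 2 have NULL author.

SQL:
SELECT a.title, b.name AS author
FROM books a
LEFT JOIN authors b ON a.author_id = b.id

Result:
title            | author
-----------------+-------
Silent Waters    | Clark 
Northern Lights  | Clark 
The Last Train   | Baker 
The Red Mountain | NULL  
Distant Shores   | Clark 
The Glass Key    | NULL  
Broken Clocks    | Hill  


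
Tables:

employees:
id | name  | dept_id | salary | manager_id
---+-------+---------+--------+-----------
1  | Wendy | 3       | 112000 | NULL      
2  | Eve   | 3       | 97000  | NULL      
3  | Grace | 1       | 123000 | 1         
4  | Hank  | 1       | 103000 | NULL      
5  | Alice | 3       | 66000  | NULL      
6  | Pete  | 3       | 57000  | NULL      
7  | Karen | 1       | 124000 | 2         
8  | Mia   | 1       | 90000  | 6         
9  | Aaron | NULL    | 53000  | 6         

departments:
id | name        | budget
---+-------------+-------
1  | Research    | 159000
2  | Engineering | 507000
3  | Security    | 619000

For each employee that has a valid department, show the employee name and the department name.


INNER JOIN keeps only employees rows whose dept_id matches an id in departments. Walk through each employee:
  - employee 1 (Wendy): dept_id=3 -> matches Security
  - employee 2 (Eve): dept_id=3 -> matches Security
  - employee 3 (Grace): dept_id=1 -> matches Research
  - employee 4 (Hank): dept_id=1 -> matches Research
  - employee 5 (Alice): dept_id=3 -> matches Security
  - employee 6 (Pete): dept_id=3 -> matches Security
  - employee 7 (Karen): dept_id=1 -> matches Research
  - employee 8 (Mia): dept_id=1 -> matches Research
  - employee 9 (Aaron): dept_id=NULL, no match -> dropped
So 1 of 9 rows is dropped.

SQL:
SELECT a.name, b.name AS department
FROM employees a
INNER JOIN departments b ON a.dept_id = b.id

Result:
name  | department
------+-----------
Wendy | Security  
Eve   | Security  
Grace | Research  
Hank  | Research  
Alice | Security  
Pete  | Security  
Karen | Research  
Mia   | Research  


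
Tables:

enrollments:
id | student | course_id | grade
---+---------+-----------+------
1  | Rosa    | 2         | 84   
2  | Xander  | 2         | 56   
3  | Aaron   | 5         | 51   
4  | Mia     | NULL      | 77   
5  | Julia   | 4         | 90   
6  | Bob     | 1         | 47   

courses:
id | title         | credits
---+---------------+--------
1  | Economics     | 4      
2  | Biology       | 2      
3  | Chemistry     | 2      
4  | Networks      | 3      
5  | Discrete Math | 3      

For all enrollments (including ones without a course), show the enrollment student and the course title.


LEFT JOIN keeps every row from enrollments (the left table); where course_id has no match in courses, the course columns become NULL. Walk through each enrollment:
  - enrollment 1 (Rosa): course_id=2 -> matches Biology
  - enrollment 2 (Xander): course_id=2 -> matches Biology
  - enrollment 3 (Aaron): course_id=5 -> matches Discrete Math
  - enrollment 4 (Mia): course_id=NULL, no match -> kept with NULL
  - enrollment 5 (Julia): course_id=4 -> matches Networks
  - enrollment 6 (Bob): course_id=1 -> matches Economics
All 6 rows appear; 1 has NULL course.

SQL:
SELECT a.student, b.title AS course
FROM enrollments a
LEFT JOIN courses b ON a.course_id = b.id

Result:
student | course       
--------+--------------
Rosa    | Biology      
Xander  | Biology      
Aaron   | Discrete Math
Mia     | NULL         
Julia   | Networks     
Bob     | Economics    


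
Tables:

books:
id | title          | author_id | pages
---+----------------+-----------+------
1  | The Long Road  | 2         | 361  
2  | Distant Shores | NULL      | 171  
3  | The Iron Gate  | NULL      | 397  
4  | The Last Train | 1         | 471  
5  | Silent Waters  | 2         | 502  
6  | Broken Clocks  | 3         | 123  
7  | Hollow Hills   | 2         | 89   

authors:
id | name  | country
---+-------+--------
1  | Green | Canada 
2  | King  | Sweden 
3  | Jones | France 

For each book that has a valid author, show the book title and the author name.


INNER JOIN keeps only books rows whose author_id matches an id in authors. Walk through each book:
  - book 1 (The Long Road): author_id=2 -> matches King
  - book 2 (Distant Shores): author_id=NULL, no match -> dropped
  - book 3 (The Iron Gate): author_id=NULL, no match -> dropped
  - book 4 (The Last Train): author_id=1 -> matches Green
  - book 5 (Silent Waters): author_id=2 -> matches King
  - book 6 (Broken Clocks): author_id=3 -> matches Jones
  - book 7 (Hollow Hills): author_id=2 -> matches King
So 2 of 7 rows are dropped.

SQL:
SELECT a.title, b.name AS author
FROM books a
INNER JOIN authors b ON a.author_id = b.id

Result:
title          | author
---------------+-------
The Long Road  | King  
The Last Train | Green 
Silent Waters  | King  
Broken Clocks  | Jones 
Hollow Hills   | King  


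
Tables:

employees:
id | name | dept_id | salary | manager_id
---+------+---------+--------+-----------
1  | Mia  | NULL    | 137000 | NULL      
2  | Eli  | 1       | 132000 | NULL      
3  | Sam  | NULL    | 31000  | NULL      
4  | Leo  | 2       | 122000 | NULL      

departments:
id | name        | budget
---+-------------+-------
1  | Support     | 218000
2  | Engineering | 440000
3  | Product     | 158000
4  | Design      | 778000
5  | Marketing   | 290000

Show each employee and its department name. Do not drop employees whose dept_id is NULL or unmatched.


LEFT JOIN keeps every row from employees (the left table); where dept_id has no match in departments, the department columns become NULL. Walk through each employee:
  - employee 1 (Mia): dept_id=NULL, no match -> kept with NULL
  - employee 2 (Eli): dept_id=1 -> matches Support
  - employee 3 (Sam): dept_id=NULL, no match -> kept with NULL
  - employee 4 (Leo): dept_id=2 -> matches Engineering
All 4 rows appear; 2 have NULL department.

SQL:
SELECT a.name, b.name AS department
FROM employees a
LEFT JOIN departments b ON a.dept_id = b.id

Result:
name | department 
-----+------------
Mia  | NULL       
Eli  | Support    
Sam  | NULL       
Leo  | Engineering


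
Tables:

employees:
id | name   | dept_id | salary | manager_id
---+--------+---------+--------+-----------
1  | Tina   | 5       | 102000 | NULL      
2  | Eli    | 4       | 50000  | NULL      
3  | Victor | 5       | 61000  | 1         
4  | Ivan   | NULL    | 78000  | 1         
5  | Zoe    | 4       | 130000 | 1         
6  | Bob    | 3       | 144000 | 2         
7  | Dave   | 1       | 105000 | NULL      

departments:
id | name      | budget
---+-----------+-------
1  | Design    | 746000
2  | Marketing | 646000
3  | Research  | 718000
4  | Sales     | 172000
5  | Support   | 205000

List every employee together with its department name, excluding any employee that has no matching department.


INNER JOIN keeps only employees rows whose dept_id matches an id in departments. Walk through each employee:
  - employee 1 (Tina): dept_id=5 -> matches Support
  - employee 2 (Eli): dept_id=4 -> matches Sales
  - employee 3 (Victor): dept_id=5 -> matches Support
  - employee 4 (Ivan): dept_id=NULL, no match -> dropped
  - employee 5 (Zoe): dept_id=4 -> matches Sales
  - employee 6 (Bob): dept_id=3 -> matches Research
  - employee 7 (Dave): dept_id=1 -> matches Design
So 1 of 7 rows is dropped.

SQL:
SELECT a.name, b.name AS department
FROM employees a
INNER JOIN departments b ON a.dept_id = b.id

Result:
name   | department
-------+-----------
Tina   | Support   
Eli    | Sales     
Victor | Support   
Zoe    | Sales     
Bob    | Research  
Dave   | Design    
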